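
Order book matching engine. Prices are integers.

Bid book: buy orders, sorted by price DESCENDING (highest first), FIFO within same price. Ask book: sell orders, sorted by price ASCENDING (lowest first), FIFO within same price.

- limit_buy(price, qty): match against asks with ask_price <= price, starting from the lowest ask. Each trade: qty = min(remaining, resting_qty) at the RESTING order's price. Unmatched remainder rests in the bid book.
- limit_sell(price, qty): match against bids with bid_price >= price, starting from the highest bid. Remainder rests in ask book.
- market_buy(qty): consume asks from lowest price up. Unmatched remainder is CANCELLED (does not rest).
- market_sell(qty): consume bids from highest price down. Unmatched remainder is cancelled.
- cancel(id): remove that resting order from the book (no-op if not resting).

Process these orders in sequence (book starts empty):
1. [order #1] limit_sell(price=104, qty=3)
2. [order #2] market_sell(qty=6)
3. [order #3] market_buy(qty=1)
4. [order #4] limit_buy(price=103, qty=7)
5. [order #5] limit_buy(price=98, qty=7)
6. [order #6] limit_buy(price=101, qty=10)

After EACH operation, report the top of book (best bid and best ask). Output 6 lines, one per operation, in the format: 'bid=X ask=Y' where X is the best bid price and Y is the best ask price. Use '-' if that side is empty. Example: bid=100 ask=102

After op 1 [order #1] limit_sell(price=104, qty=3): fills=none; bids=[-] asks=[#1:3@104]
After op 2 [order #2] market_sell(qty=6): fills=none; bids=[-] asks=[#1:3@104]
After op 3 [order #3] market_buy(qty=1): fills=#3x#1:1@104; bids=[-] asks=[#1:2@104]
After op 4 [order #4] limit_buy(price=103, qty=7): fills=none; bids=[#4:7@103] asks=[#1:2@104]
After op 5 [order #5] limit_buy(price=98, qty=7): fills=none; bids=[#4:7@103 #5:7@98] asks=[#1:2@104]
After op 6 [order #6] limit_buy(price=101, qty=10): fills=none; bids=[#4:7@103 #6:10@101 #5:7@98] asks=[#1:2@104]

Answer: bid=- ask=104
bid=- ask=104
bid=- ask=104
bid=103 ask=104
bid=103 ask=104
bid=103 ask=104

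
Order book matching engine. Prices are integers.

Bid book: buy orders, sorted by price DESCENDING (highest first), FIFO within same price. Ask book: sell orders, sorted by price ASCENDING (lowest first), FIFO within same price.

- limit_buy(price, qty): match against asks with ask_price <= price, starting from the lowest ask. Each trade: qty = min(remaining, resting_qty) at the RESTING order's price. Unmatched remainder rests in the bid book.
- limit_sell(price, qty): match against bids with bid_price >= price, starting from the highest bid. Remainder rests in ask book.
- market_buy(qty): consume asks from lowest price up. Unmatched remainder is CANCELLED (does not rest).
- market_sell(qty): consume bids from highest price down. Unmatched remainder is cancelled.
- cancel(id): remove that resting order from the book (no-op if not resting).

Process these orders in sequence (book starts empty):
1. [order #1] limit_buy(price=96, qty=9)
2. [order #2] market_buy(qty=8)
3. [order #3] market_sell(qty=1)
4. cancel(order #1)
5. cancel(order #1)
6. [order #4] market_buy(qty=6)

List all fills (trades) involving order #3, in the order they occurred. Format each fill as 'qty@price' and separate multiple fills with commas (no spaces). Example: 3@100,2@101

Answer: 1@96

Derivation:
After op 1 [order #1] limit_buy(price=96, qty=9): fills=none; bids=[#1:9@96] asks=[-]
After op 2 [order #2] market_buy(qty=8): fills=none; bids=[#1:9@96] asks=[-]
After op 3 [order #3] market_sell(qty=1): fills=#1x#3:1@96; bids=[#1:8@96] asks=[-]
After op 4 cancel(order #1): fills=none; bids=[-] asks=[-]
After op 5 cancel(order #1): fills=none; bids=[-] asks=[-]
After op 6 [order #4] market_buy(qty=6): fills=none; bids=[-] asks=[-]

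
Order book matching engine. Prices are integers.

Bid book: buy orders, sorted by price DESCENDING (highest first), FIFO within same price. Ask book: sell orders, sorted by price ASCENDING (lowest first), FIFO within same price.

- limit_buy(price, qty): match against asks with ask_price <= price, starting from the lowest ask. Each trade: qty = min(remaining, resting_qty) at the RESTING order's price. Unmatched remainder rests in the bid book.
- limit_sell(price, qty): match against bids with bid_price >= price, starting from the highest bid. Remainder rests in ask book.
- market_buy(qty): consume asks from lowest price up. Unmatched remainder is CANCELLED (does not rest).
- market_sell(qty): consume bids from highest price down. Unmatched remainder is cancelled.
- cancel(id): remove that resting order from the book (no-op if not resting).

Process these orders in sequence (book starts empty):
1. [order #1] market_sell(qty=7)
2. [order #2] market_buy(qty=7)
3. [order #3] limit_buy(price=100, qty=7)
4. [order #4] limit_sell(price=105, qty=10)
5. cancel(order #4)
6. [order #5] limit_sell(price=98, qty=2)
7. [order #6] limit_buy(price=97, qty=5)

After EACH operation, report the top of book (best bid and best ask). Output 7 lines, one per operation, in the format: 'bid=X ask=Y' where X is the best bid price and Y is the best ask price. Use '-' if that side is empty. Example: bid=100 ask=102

After op 1 [order #1] market_sell(qty=7): fills=none; bids=[-] asks=[-]
After op 2 [order #2] market_buy(qty=7): fills=none; bids=[-] asks=[-]
After op 3 [order #3] limit_buy(price=100, qty=7): fills=none; bids=[#3:7@100] asks=[-]
After op 4 [order #4] limit_sell(price=105, qty=10): fills=none; bids=[#3:7@100] asks=[#4:10@105]
After op 5 cancel(order #4): fills=none; bids=[#3:7@100] asks=[-]
After op 6 [order #5] limit_sell(price=98, qty=2): fills=#3x#5:2@100; bids=[#3:5@100] asks=[-]
After op 7 [order #6] limit_buy(price=97, qty=5): fills=none; bids=[#3:5@100 #6:5@97] asks=[-]

Answer: bid=- ask=-
bid=- ask=-
bid=100 ask=-
bid=100 ask=105
bid=100 ask=-
bid=100 ask=-
bid=100 ask=-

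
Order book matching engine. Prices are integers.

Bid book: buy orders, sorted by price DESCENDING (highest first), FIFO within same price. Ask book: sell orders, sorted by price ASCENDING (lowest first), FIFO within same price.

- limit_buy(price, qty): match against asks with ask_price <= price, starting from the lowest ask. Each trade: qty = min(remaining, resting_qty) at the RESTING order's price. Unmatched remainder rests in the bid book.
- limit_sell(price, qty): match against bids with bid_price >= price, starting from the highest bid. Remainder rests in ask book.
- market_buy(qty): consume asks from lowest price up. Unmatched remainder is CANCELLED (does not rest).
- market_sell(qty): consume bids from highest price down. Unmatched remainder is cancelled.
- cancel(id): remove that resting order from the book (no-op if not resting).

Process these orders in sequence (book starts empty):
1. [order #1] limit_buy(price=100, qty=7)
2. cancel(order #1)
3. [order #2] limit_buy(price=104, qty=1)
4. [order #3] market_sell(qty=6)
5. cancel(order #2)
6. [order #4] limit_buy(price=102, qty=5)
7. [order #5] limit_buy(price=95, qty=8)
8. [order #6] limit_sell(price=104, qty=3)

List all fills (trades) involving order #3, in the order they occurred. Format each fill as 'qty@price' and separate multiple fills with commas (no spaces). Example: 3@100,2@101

After op 1 [order #1] limit_buy(price=100, qty=7): fills=none; bids=[#1:7@100] asks=[-]
After op 2 cancel(order #1): fills=none; bids=[-] asks=[-]
After op 3 [order #2] limit_buy(price=104, qty=1): fills=none; bids=[#2:1@104] asks=[-]
After op 4 [order #3] market_sell(qty=6): fills=#2x#3:1@104; bids=[-] asks=[-]
After op 5 cancel(order #2): fills=none; bids=[-] asks=[-]
After op 6 [order #4] limit_buy(price=102, qty=5): fills=none; bids=[#4:5@102] asks=[-]
After op 7 [order #5] limit_buy(price=95, qty=8): fills=none; bids=[#4:5@102 #5:8@95] asks=[-]
After op 8 [order #6] limit_sell(price=104, qty=3): fills=none; bids=[#4:5@102 #5:8@95] asks=[#6:3@104]

Answer: 1@104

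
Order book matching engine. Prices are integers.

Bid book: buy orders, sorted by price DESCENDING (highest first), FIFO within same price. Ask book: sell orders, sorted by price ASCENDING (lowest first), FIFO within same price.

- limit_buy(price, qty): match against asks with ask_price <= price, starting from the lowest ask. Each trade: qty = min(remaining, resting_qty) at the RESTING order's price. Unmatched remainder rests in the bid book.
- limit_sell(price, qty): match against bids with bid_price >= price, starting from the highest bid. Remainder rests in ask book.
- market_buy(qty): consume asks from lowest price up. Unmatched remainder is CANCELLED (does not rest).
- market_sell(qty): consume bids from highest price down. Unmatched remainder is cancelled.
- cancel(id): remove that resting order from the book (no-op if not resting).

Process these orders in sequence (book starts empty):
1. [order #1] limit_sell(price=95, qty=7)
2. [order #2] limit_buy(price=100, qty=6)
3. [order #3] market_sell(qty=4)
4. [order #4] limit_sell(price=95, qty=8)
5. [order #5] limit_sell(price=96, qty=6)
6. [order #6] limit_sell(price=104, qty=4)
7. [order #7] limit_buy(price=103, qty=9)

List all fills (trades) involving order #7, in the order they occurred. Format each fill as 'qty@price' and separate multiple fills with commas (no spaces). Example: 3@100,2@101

After op 1 [order #1] limit_sell(price=95, qty=7): fills=none; bids=[-] asks=[#1:7@95]
After op 2 [order #2] limit_buy(price=100, qty=6): fills=#2x#1:6@95; bids=[-] asks=[#1:1@95]
After op 3 [order #3] market_sell(qty=4): fills=none; bids=[-] asks=[#1:1@95]
After op 4 [order #4] limit_sell(price=95, qty=8): fills=none; bids=[-] asks=[#1:1@95 #4:8@95]
After op 5 [order #5] limit_sell(price=96, qty=6): fills=none; bids=[-] asks=[#1:1@95 #4:8@95 #5:6@96]
After op 6 [order #6] limit_sell(price=104, qty=4): fills=none; bids=[-] asks=[#1:1@95 #4:8@95 #5:6@96 #6:4@104]
After op 7 [order #7] limit_buy(price=103, qty=9): fills=#7x#1:1@95 #7x#4:8@95; bids=[-] asks=[#5:6@96 #6:4@104]

Answer: 1@95,8@95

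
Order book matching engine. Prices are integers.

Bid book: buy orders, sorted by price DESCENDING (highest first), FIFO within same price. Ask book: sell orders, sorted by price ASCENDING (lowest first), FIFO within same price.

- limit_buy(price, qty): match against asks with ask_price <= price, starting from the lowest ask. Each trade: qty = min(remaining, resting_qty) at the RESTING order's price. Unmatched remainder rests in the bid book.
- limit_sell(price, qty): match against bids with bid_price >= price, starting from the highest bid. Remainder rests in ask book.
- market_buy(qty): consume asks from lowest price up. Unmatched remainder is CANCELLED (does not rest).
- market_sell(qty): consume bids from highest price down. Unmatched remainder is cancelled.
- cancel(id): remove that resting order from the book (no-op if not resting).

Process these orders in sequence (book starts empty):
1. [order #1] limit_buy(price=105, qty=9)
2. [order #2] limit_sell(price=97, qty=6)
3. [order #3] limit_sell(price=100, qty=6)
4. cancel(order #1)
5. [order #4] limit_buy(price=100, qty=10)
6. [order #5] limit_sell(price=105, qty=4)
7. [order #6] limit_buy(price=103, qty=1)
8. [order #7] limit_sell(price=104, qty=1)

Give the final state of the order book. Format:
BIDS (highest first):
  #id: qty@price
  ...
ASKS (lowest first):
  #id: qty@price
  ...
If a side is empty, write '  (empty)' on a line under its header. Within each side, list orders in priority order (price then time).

Answer: BIDS (highest first):
  #6: 1@103
  #4: 7@100
ASKS (lowest first):
  #7: 1@104
  #5: 4@105

Derivation:
After op 1 [order #1] limit_buy(price=105, qty=9): fills=none; bids=[#1:9@105] asks=[-]
After op 2 [order #2] limit_sell(price=97, qty=6): fills=#1x#2:6@105; bids=[#1:3@105] asks=[-]
After op 3 [order #3] limit_sell(price=100, qty=6): fills=#1x#3:3@105; bids=[-] asks=[#3:3@100]
After op 4 cancel(order #1): fills=none; bids=[-] asks=[#3:3@100]
After op 5 [order #4] limit_buy(price=100, qty=10): fills=#4x#3:3@100; bids=[#4:7@100] asks=[-]
After op 6 [order #5] limit_sell(price=105, qty=4): fills=none; bids=[#4:7@100] asks=[#5:4@105]
After op 7 [order #6] limit_buy(price=103, qty=1): fills=none; bids=[#6:1@103 #4:7@100] asks=[#5:4@105]
After op 8 [order #7] limit_sell(price=104, qty=1): fills=none; bids=[#6:1@103 #4:7@100] asks=[#7:1@104 #5:4@105]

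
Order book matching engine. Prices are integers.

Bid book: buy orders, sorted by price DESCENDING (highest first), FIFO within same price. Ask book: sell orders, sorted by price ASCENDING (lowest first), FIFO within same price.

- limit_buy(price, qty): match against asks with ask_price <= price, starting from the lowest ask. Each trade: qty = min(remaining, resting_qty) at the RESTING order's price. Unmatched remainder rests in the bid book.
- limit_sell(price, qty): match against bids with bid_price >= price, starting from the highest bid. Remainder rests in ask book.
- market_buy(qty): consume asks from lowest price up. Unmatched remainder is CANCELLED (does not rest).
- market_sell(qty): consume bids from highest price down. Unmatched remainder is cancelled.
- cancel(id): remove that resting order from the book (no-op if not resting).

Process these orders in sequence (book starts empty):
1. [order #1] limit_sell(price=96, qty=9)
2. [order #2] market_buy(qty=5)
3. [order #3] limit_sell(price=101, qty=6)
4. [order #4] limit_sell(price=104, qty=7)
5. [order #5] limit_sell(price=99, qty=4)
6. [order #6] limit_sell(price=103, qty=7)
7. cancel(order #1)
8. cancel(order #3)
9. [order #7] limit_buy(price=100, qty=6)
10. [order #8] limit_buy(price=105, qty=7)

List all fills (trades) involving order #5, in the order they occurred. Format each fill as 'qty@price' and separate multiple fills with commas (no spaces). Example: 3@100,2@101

After op 1 [order #1] limit_sell(price=96, qty=9): fills=none; bids=[-] asks=[#1:9@96]
After op 2 [order #2] market_buy(qty=5): fills=#2x#1:5@96; bids=[-] asks=[#1:4@96]
After op 3 [order #3] limit_sell(price=101, qty=6): fills=none; bids=[-] asks=[#1:4@96 #3:6@101]
After op 4 [order #4] limit_sell(price=104, qty=7): fills=none; bids=[-] asks=[#1:4@96 #3:6@101 #4:7@104]
After op 5 [order #5] limit_sell(price=99, qty=4): fills=none; bids=[-] asks=[#1:4@96 #5:4@99 #3:6@101 #4:7@104]
After op 6 [order #6] limit_sell(price=103, qty=7): fills=none; bids=[-] asks=[#1:4@96 #5:4@99 #3:6@101 #6:7@103 #4:7@104]
After op 7 cancel(order #1): fills=none; bids=[-] asks=[#5:4@99 #3:6@101 #6:7@103 #4:7@104]
After op 8 cancel(order #3): fills=none; bids=[-] asks=[#5:4@99 #6:7@103 #4:7@104]
After op 9 [order #7] limit_buy(price=100, qty=6): fills=#7x#5:4@99; bids=[#7:2@100] asks=[#6:7@103 #4:7@104]
After op 10 [order #8] limit_buy(price=105, qty=7): fills=#8x#6:7@103; bids=[#7:2@100] asks=[#4:7@104]

Answer: 4@99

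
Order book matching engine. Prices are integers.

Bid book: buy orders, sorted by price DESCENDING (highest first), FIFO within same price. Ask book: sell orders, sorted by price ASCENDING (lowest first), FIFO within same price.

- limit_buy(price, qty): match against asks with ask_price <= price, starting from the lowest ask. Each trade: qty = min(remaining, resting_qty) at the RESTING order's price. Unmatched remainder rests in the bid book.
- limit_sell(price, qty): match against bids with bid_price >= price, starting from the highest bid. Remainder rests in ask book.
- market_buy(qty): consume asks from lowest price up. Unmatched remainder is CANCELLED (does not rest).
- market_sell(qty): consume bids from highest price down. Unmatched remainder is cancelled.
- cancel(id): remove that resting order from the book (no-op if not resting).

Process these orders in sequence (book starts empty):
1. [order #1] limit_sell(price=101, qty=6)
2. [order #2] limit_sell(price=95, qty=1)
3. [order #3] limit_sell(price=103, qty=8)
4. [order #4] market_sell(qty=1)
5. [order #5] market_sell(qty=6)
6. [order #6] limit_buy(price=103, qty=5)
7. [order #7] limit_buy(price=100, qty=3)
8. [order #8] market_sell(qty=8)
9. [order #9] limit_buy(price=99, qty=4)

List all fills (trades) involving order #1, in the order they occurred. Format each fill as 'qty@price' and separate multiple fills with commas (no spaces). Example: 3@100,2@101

After op 1 [order #1] limit_sell(price=101, qty=6): fills=none; bids=[-] asks=[#1:6@101]
After op 2 [order #2] limit_sell(price=95, qty=1): fills=none; bids=[-] asks=[#2:1@95 #1:6@101]
After op 3 [order #3] limit_sell(price=103, qty=8): fills=none; bids=[-] asks=[#2:1@95 #1:6@101 #3:8@103]
After op 4 [order #4] market_sell(qty=1): fills=none; bids=[-] asks=[#2:1@95 #1:6@101 #3:8@103]
After op 5 [order #5] market_sell(qty=6): fills=none; bids=[-] asks=[#2:1@95 #1:6@101 #3:8@103]
After op 6 [order #6] limit_buy(price=103, qty=5): fills=#6x#2:1@95 #6x#1:4@101; bids=[-] asks=[#1:2@101 #3:8@103]
After op 7 [order #7] limit_buy(price=100, qty=3): fills=none; bids=[#7:3@100] asks=[#1:2@101 #3:8@103]
After op 8 [order #8] market_sell(qty=8): fills=#7x#8:3@100; bids=[-] asks=[#1:2@101 #3:8@103]
After op 9 [order #9] limit_buy(price=99, qty=4): fills=none; bids=[#9:4@99] asks=[#1:2@101 #3:8@103]

Answer: 4@101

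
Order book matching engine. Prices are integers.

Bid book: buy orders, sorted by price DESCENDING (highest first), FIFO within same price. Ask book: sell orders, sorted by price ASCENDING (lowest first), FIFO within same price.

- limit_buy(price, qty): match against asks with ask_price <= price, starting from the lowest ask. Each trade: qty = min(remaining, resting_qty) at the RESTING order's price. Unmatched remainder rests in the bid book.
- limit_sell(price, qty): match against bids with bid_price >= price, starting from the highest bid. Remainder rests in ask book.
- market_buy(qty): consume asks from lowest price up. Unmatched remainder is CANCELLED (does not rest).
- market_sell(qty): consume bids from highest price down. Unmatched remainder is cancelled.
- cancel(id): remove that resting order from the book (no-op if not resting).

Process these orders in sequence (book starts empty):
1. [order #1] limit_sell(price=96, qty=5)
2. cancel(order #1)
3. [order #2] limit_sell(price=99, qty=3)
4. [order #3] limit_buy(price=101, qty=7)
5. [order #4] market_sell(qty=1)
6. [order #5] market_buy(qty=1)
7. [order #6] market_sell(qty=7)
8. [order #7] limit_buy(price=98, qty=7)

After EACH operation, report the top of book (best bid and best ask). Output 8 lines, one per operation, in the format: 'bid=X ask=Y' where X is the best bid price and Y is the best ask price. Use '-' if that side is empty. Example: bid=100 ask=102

Answer: bid=- ask=96
bid=- ask=-
bid=- ask=99
bid=101 ask=-
bid=101 ask=-
bid=101 ask=-
bid=- ask=-
bid=98 ask=-

Derivation:
After op 1 [order #1] limit_sell(price=96, qty=5): fills=none; bids=[-] asks=[#1:5@96]
After op 2 cancel(order #1): fills=none; bids=[-] asks=[-]
After op 3 [order #2] limit_sell(price=99, qty=3): fills=none; bids=[-] asks=[#2:3@99]
After op 4 [order #3] limit_buy(price=101, qty=7): fills=#3x#2:3@99; bids=[#3:4@101] asks=[-]
After op 5 [order #4] market_sell(qty=1): fills=#3x#4:1@101; bids=[#3:3@101] asks=[-]
After op 6 [order #5] market_buy(qty=1): fills=none; bids=[#3:3@101] asks=[-]
After op 7 [order #6] market_sell(qty=7): fills=#3x#6:3@101; bids=[-] asks=[-]
After op 8 [order #7] limit_buy(price=98, qty=7): fills=none; bids=[#7:7@98] asks=[-]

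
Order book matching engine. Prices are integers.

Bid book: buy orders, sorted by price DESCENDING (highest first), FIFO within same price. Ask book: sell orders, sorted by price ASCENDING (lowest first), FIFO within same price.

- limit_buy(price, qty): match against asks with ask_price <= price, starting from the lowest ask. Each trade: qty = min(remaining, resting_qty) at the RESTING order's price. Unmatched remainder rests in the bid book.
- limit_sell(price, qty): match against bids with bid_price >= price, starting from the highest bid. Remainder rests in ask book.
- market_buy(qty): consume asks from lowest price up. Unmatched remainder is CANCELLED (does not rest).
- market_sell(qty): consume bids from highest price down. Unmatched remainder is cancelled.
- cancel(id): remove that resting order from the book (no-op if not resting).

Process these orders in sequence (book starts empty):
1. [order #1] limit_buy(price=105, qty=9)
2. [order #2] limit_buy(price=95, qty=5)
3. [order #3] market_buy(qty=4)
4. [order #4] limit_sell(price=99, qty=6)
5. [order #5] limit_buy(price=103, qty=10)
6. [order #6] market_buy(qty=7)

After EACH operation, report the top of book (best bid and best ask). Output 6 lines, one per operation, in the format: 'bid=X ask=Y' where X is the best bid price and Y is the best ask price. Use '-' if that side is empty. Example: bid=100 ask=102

Answer: bid=105 ask=-
bid=105 ask=-
bid=105 ask=-
bid=105 ask=-
bid=105 ask=-
bid=105 ask=-

Derivation:
After op 1 [order #1] limit_buy(price=105, qty=9): fills=none; bids=[#1:9@105] asks=[-]
After op 2 [order #2] limit_buy(price=95, qty=5): fills=none; bids=[#1:9@105 #2:5@95] asks=[-]
After op 3 [order #3] market_buy(qty=4): fills=none; bids=[#1:9@105 #2:5@95] asks=[-]
After op 4 [order #4] limit_sell(price=99, qty=6): fills=#1x#4:6@105; bids=[#1:3@105 #2:5@95] asks=[-]
After op 5 [order #5] limit_buy(price=103, qty=10): fills=none; bids=[#1:3@105 #5:10@103 #2:5@95] asks=[-]
After op 6 [order #6] market_buy(qty=7): fills=none; bids=[#1:3@105 #5:10@103 #2:5@95] asks=[-]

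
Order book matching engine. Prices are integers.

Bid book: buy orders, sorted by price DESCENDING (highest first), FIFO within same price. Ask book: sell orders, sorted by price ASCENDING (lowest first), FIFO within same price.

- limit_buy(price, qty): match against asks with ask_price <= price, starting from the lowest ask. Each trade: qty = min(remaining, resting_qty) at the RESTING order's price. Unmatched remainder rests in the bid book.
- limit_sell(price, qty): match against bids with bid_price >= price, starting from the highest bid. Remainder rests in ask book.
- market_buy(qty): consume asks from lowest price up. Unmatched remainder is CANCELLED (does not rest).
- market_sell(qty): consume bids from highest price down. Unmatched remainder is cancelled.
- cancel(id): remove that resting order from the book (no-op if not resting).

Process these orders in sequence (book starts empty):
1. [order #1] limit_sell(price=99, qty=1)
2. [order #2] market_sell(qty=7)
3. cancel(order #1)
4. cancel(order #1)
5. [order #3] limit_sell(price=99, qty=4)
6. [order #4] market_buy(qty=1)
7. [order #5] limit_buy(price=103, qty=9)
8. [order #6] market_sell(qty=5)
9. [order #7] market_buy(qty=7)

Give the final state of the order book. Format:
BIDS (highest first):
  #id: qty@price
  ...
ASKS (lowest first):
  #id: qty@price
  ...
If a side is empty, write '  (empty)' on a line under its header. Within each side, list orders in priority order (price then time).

After op 1 [order #1] limit_sell(price=99, qty=1): fills=none; bids=[-] asks=[#1:1@99]
After op 2 [order #2] market_sell(qty=7): fills=none; bids=[-] asks=[#1:1@99]
After op 3 cancel(order #1): fills=none; bids=[-] asks=[-]
After op 4 cancel(order #1): fills=none; bids=[-] asks=[-]
After op 5 [order #3] limit_sell(price=99, qty=4): fills=none; bids=[-] asks=[#3:4@99]
After op 6 [order #4] market_buy(qty=1): fills=#4x#3:1@99; bids=[-] asks=[#3:3@99]
After op 7 [order #5] limit_buy(price=103, qty=9): fills=#5x#3:3@99; bids=[#5:6@103] asks=[-]
After op 8 [order #6] market_sell(qty=5): fills=#5x#6:5@103; bids=[#5:1@103] asks=[-]
After op 9 [order #7] market_buy(qty=7): fills=none; bids=[#5:1@103] asks=[-]

Answer: BIDS (highest first):
  #5: 1@103
ASKS (lowest first):
  (empty)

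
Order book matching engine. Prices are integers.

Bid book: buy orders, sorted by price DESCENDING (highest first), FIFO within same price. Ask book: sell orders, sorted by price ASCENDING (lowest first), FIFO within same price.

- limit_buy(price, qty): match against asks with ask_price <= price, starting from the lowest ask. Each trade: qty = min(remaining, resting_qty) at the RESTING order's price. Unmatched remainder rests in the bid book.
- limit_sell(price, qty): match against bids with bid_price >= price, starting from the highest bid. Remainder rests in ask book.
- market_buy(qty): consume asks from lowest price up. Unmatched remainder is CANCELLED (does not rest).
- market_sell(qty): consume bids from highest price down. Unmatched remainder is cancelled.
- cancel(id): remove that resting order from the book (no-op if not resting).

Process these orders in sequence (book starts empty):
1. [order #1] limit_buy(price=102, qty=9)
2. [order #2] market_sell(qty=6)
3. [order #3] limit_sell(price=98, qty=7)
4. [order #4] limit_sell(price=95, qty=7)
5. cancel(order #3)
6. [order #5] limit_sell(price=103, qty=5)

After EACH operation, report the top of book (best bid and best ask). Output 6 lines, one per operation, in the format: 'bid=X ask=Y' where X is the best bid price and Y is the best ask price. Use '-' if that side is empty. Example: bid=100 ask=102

After op 1 [order #1] limit_buy(price=102, qty=9): fills=none; bids=[#1:9@102] asks=[-]
After op 2 [order #2] market_sell(qty=6): fills=#1x#2:6@102; bids=[#1:3@102] asks=[-]
After op 3 [order #3] limit_sell(price=98, qty=7): fills=#1x#3:3@102; bids=[-] asks=[#3:4@98]
After op 4 [order #4] limit_sell(price=95, qty=7): fills=none; bids=[-] asks=[#4:7@95 #3:4@98]
After op 5 cancel(order #3): fills=none; bids=[-] asks=[#4:7@95]
After op 6 [order #5] limit_sell(price=103, qty=5): fills=none; bids=[-] asks=[#4:7@95 #5:5@103]

Answer: bid=102 ask=-
bid=102 ask=-
bid=- ask=98
bid=- ask=95
bid=- ask=95
bid=- ask=95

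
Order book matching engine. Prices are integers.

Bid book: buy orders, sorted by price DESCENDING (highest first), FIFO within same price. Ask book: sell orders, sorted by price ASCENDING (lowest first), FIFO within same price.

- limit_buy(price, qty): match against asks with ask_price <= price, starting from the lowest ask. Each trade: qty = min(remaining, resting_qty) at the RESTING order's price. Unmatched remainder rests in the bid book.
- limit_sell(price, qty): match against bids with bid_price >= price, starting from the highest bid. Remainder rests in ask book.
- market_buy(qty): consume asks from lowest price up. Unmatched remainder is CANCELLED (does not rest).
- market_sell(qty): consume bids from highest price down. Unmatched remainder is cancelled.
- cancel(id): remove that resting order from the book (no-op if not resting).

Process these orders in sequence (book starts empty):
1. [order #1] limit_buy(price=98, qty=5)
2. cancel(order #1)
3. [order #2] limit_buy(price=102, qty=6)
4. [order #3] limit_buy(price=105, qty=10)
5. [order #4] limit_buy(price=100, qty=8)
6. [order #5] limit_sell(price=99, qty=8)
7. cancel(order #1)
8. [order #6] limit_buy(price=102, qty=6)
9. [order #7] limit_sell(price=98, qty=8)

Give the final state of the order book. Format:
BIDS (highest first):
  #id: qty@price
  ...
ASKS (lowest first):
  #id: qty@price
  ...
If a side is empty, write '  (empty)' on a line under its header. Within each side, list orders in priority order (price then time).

Answer: BIDS (highest first):
  #6: 6@102
  #4: 8@100
ASKS (lowest first):
  (empty)

Derivation:
After op 1 [order #1] limit_buy(price=98, qty=5): fills=none; bids=[#1:5@98] asks=[-]
After op 2 cancel(order #1): fills=none; bids=[-] asks=[-]
After op 3 [order #2] limit_buy(price=102, qty=6): fills=none; bids=[#2:6@102] asks=[-]
After op 4 [order #3] limit_buy(price=105, qty=10): fills=none; bids=[#3:10@105 #2:6@102] asks=[-]
After op 5 [order #4] limit_buy(price=100, qty=8): fills=none; bids=[#3:10@105 #2:6@102 #4:8@100] asks=[-]
After op 6 [order #5] limit_sell(price=99, qty=8): fills=#3x#5:8@105; bids=[#3:2@105 #2:6@102 #4:8@100] asks=[-]
After op 7 cancel(order #1): fills=none; bids=[#3:2@105 #2:6@102 #4:8@100] asks=[-]
After op 8 [order #6] limit_buy(price=102, qty=6): fills=none; bids=[#3:2@105 #2:6@102 #6:6@102 #4:8@100] asks=[-]
After op 9 [order #7] limit_sell(price=98, qty=8): fills=#3x#7:2@105 #2x#7:6@102; bids=[#6:6@102 #4:8@100] asks=[-]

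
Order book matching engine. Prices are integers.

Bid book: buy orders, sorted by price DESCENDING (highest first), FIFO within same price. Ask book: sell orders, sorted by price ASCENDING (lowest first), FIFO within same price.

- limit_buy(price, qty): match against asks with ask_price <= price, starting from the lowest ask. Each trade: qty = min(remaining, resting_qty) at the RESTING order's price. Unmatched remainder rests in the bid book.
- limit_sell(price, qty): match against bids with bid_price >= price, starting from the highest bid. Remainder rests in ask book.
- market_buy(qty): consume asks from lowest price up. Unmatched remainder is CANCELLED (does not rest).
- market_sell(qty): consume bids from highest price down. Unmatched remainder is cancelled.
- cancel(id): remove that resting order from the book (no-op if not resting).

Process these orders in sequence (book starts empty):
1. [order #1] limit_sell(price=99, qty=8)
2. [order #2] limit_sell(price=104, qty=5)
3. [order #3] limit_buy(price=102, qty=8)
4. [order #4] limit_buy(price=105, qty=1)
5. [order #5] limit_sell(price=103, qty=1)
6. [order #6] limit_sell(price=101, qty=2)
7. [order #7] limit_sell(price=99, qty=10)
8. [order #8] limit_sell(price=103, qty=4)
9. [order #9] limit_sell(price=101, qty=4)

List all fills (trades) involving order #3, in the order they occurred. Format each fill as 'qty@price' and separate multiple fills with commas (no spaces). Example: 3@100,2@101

After op 1 [order #1] limit_sell(price=99, qty=8): fills=none; bids=[-] asks=[#1:8@99]
After op 2 [order #2] limit_sell(price=104, qty=5): fills=none; bids=[-] asks=[#1:8@99 #2:5@104]
After op 3 [order #3] limit_buy(price=102, qty=8): fills=#3x#1:8@99; bids=[-] asks=[#2:5@104]
After op 4 [order #4] limit_buy(price=105, qty=1): fills=#4x#2:1@104; bids=[-] asks=[#2:4@104]
After op 5 [order #5] limit_sell(price=103, qty=1): fills=none; bids=[-] asks=[#5:1@103 #2:4@104]
After op 6 [order #6] limit_sell(price=101, qty=2): fills=none; bids=[-] asks=[#6:2@101 #5:1@103 #2:4@104]
After op 7 [order #7] limit_sell(price=99, qty=10): fills=none; bids=[-] asks=[#7:10@99 #6:2@101 #5:1@103 #2:4@104]
After op 8 [order #8] limit_sell(price=103, qty=4): fills=none; bids=[-] asks=[#7:10@99 #6:2@101 #5:1@103 #8:4@103 #2:4@104]
After op 9 [order #9] limit_sell(price=101, qty=4): fills=none; bids=[-] asks=[#7:10@99 #6:2@101 #9:4@101 #5:1@103 #8:4@103 #2:4@104]

Answer: 8@99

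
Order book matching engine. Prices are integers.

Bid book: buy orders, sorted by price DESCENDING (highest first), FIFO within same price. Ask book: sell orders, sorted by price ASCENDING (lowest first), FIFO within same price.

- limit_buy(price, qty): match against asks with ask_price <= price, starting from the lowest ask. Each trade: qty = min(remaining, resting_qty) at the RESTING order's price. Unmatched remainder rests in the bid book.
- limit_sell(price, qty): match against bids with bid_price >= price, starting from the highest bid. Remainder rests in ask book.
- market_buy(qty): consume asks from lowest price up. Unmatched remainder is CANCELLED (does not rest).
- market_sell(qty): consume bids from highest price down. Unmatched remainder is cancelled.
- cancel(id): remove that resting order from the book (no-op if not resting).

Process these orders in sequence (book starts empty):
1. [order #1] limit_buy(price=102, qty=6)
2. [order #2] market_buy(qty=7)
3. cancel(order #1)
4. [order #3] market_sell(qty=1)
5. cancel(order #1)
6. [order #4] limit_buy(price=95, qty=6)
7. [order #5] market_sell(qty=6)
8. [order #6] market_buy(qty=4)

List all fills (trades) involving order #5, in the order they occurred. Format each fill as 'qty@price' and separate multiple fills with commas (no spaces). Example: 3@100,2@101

Answer: 6@95

Derivation:
After op 1 [order #1] limit_buy(price=102, qty=6): fills=none; bids=[#1:6@102] asks=[-]
After op 2 [order #2] market_buy(qty=7): fills=none; bids=[#1:6@102] asks=[-]
After op 3 cancel(order #1): fills=none; bids=[-] asks=[-]
After op 4 [order #3] market_sell(qty=1): fills=none; bids=[-] asks=[-]
After op 5 cancel(order #1): fills=none; bids=[-] asks=[-]
After op 6 [order #4] limit_buy(price=95, qty=6): fills=none; bids=[#4:6@95] asks=[-]
After op 7 [order #5] market_sell(qty=6): fills=#4x#5:6@95; bids=[-] asks=[-]
After op 8 [order #6] market_buy(qty=4): fills=none; bids=[-] asks=[-]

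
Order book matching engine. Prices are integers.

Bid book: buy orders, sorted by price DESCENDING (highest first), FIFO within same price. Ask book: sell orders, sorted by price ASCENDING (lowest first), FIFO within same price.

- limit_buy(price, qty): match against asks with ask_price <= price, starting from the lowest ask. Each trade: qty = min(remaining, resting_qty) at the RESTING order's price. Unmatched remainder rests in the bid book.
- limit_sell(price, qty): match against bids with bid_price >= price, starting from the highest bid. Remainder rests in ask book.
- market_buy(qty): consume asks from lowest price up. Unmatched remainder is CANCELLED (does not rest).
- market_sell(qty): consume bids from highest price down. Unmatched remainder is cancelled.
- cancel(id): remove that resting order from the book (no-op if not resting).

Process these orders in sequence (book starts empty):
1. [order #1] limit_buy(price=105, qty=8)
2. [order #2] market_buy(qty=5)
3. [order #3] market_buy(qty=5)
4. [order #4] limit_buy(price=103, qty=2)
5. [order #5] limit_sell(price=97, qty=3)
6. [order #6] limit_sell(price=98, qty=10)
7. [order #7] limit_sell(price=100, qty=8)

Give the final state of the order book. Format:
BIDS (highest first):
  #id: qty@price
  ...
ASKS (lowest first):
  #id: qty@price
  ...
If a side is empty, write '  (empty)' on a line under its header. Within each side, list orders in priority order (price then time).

After op 1 [order #1] limit_buy(price=105, qty=8): fills=none; bids=[#1:8@105] asks=[-]
After op 2 [order #2] market_buy(qty=5): fills=none; bids=[#1:8@105] asks=[-]
After op 3 [order #3] market_buy(qty=5): fills=none; bids=[#1:8@105] asks=[-]
After op 4 [order #4] limit_buy(price=103, qty=2): fills=none; bids=[#1:8@105 #4:2@103] asks=[-]
After op 5 [order #5] limit_sell(price=97, qty=3): fills=#1x#5:3@105; bids=[#1:5@105 #4:2@103] asks=[-]
After op 6 [order #6] limit_sell(price=98, qty=10): fills=#1x#6:5@105 #4x#6:2@103; bids=[-] asks=[#6:3@98]
After op 7 [order #7] limit_sell(price=100, qty=8): fills=none; bids=[-] asks=[#6:3@98 #7:8@100]

Answer: BIDS (highest first):
  (empty)
ASKS (lowest first):
  #6: 3@98
  #7: 8@100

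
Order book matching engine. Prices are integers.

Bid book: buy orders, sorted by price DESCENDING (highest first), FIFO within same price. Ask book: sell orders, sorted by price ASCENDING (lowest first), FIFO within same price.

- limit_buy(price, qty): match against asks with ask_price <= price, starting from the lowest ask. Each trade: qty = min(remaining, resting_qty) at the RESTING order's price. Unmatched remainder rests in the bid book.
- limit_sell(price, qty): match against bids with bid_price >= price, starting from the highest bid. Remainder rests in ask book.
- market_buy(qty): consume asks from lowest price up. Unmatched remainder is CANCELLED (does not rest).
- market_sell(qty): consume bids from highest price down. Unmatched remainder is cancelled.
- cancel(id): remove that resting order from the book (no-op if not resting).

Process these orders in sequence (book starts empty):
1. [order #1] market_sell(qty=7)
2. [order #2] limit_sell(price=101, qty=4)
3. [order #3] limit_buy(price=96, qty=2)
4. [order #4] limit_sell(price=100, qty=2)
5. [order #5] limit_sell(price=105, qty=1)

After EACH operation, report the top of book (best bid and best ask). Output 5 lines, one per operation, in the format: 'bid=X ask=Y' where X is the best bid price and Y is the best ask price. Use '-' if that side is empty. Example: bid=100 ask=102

Answer: bid=- ask=-
bid=- ask=101
bid=96 ask=101
bid=96 ask=100
bid=96 ask=100

Derivation:
After op 1 [order #1] market_sell(qty=7): fills=none; bids=[-] asks=[-]
After op 2 [order #2] limit_sell(price=101, qty=4): fills=none; bids=[-] asks=[#2:4@101]
After op 3 [order #3] limit_buy(price=96, qty=2): fills=none; bids=[#3:2@96] asks=[#2:4@101]
After op 4 [order #4] limit_sell(price=100, qty=2): fills=none; bids=[#3:2@96] asks=[#4:2@100 #2:4@101]
After op 5 [order #5] limit_sell(price=105, qty=1): fills=none; bids=[#3:2@96] asks=[#4:2@100 #2:4@101 #5:1@105]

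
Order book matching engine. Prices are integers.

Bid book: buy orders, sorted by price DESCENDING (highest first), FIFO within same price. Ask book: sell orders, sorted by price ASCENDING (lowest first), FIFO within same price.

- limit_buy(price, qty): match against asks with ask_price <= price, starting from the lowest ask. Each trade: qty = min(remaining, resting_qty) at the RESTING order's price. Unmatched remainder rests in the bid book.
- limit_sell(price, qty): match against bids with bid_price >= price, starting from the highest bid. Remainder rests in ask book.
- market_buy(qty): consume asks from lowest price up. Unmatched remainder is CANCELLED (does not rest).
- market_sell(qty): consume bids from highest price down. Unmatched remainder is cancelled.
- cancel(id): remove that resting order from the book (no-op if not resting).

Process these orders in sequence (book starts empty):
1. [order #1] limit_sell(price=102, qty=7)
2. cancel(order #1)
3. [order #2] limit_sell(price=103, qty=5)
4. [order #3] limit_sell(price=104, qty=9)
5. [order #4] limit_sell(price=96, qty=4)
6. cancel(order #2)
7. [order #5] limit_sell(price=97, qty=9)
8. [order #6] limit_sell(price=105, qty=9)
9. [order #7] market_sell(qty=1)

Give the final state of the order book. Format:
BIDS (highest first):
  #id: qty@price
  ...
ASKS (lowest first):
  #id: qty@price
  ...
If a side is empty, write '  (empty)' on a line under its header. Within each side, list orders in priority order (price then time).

After op 1 [order #1] limit_sell(price=102, qty=7): fills=none; bids=[-] asks=[#1:7@102]
After op 2 cancel(order #1): fills=none; bids=[-] asks=[-]
After op 3 [order #2] limit_sell(price=103, qty=5): fills=none; bids=[-] asks=[#2:5@103]
After op 4 [order #3] limit_sell(price=104, qty=9): fills=none; bids=[-] asks=[#2:5@103 #3:9@104]
After op 5 [order #4] limit_sell(price=96, qty=4): fills=none; bids=[-] asks=[#4:4@96 #2:5@103 #3:9@104]
After op 6 cancel(order #2): fills=none; bids=[-] asks=[#4:4@96 #3:9@104]
After op 7 [order #5] limit_sell(price=97, qty=9): fills=none; bids=[-] asks=[#4:4@96 #5:9@97 #3:9@104]
After op 8 [order #6] limit_sell(price=105, qty=9): fills=none; bids=[-] asks=[#4:4@96 #5:9@97 #3:9@104 #6:9@105]
After op 9 [order #7] market_sell(qty=1): fills=none; bids=[-] asks=[#4:4@96 #5:9@97 #3:9@104 #6:9@105]

Answer: BIDS (highest first):
  (empty)
ASKS (lowest first):
  #4: 4@96
  #5: 9@97
  #3: 9@104
  #6: 9@105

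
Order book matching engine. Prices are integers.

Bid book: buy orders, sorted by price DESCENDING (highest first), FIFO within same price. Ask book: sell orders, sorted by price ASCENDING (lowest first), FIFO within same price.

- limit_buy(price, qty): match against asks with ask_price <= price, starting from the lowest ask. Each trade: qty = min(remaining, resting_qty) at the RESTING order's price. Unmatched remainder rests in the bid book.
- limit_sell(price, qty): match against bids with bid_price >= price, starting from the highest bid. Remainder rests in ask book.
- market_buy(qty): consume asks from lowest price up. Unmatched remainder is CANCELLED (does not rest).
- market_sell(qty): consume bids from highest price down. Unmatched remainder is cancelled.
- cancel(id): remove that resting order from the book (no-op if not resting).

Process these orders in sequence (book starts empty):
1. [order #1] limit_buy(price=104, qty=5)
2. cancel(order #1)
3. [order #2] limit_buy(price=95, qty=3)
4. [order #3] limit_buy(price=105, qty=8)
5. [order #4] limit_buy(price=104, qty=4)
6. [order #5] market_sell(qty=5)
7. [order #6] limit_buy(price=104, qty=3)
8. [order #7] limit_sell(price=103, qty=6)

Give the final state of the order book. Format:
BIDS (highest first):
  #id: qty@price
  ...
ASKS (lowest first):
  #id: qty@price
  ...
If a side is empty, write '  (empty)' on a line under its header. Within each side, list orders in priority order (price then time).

After op 1 [order #1] limit_buy(price=104, qty=5): fills=none; bids=[#1:5@104] asks=[-]
After op 2 cancel(order #1): fills=none; bids=[-] asks=[-]
After op 3 [order #2] limit_buy(price=95, qty=3): fills=none; bids=[#2:3@95] asks=[-]
After op 4 [order #3] limit_buy(price=105, qty=8): fills=none; bids=[#3:8@105 #2:3@95] asks=[-]
After op 5 [order #4] limit_buy(price=104, qty=4): fills=none; bids=[#3:8@105 #4:4@104 #2:3@95] asks=[-]
After op 6 [order #5] market_sell(qty=5): fills=#3x#5:5@105; bids=[#3:3@105 #4:4@104 #2:3@95] asks=[-]
After op 7 [order #6] limit_buy(price=104, qty=3): fills=none; bids=[#3:3@105 #4:4@104 #6:3@104 #2:3@95] asks=[-]
After op 8 [order #7] limit_sell(price=103, qty=6): fills=#3x#7:3@105 #4x#7:3@104; bids=[#4:1@104 #6:3@104 #2:3@95] asks=[-]

Answer: BIDS (highest first):
  #4: 1@104
  #6: 3@104
  #2: 3@95
ASKS (lowest first):
  (empty)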